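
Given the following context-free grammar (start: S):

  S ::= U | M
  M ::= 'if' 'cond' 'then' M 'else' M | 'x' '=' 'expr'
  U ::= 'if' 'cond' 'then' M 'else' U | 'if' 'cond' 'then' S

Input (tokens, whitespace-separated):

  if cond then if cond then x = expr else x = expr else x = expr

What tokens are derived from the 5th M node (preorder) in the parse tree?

x = expr

[S [M if cond then [M if cond then [M x = expr] else [M x = expr]] else [M x = expr]]]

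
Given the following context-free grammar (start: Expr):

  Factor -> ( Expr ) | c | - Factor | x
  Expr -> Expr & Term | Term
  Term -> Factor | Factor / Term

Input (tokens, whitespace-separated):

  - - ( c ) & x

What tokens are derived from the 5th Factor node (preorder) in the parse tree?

x

[Expr [Expr [Term [Factor - [Factor - [Factor ( [Expr [Term [Factor c]]] )]]]]] & [Term [Factor x]]]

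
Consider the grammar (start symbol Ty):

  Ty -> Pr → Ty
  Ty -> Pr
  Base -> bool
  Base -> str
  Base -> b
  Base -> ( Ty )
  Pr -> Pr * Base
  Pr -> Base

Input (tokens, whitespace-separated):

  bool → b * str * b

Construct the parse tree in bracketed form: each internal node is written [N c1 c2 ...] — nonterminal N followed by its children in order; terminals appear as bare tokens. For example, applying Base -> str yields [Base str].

Ty
Pr → Ty
Base → Ty
bool → Ty
bool → Pr
bool → Pr * Base
bool → Pr * Base * Base
bool → Base * Base * Base
bool → b * Base * Base
bool → b * str * Base
bool → b * str * b

[Ty [Pr [Base bool]] → [Ty [Pr [Pr [Pr [Base b]] * [Base str]] * [Base b]]]]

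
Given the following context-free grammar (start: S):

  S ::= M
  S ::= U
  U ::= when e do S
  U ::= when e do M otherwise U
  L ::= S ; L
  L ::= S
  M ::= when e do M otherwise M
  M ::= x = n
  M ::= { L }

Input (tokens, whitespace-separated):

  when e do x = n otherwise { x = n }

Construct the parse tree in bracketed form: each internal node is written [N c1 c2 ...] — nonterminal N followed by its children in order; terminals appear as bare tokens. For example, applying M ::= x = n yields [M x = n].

[S [M when e do [M x = n] otherwise [M { [L [S [M x = n]]] }]]]

S
M
when e do M otherwise M
when e do x = n otherwise M
when e do x = n otherwise { L }
when e do x = n otherwise { S }
when e do x = n otherwise { M }
when e do x = n otherwise { x = n }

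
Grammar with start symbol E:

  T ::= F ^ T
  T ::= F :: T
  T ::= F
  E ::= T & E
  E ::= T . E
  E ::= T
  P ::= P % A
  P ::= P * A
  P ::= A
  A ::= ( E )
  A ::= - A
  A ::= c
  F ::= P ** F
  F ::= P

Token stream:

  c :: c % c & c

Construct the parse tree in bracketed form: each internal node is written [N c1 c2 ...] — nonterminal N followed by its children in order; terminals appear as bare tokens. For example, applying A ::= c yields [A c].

E
T & E
F :: T & E
P :: T & E
A :: T & E
c :: T & E
c :: F & E
c :: P & E
c :: P % A & E
c :: A % A & E
c :: c % A & E
c :: c % c & E
c :: c % c & T
c :: c % c & F
c :: c % c & P
c :: c % c & A
c :: c % c & c

[E [T [F [P [A c]]] :: [T [F [P [P [A c]] % [A c]]]]] & [E [T [F [P [A c]]]]]]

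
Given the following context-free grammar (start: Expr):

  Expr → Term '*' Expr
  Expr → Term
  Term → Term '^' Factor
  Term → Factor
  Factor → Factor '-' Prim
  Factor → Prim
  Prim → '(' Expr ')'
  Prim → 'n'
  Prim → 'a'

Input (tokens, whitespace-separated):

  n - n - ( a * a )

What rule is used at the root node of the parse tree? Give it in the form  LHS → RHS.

[Expr [Term [Factor [Factor [Factor [Prim n]] - [Prim n]] - [Prim ( [Expr [Term [Factor [Prim a]]] * [Expr [Term [Factor [Prim a]]]]] )]]]]

Expr → Term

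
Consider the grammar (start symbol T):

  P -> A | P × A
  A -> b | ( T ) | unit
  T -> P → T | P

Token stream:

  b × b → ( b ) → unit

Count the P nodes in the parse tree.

5

[T [P [P [A b]] × [A b]] → [T [P [A ( [T [P [A b]]] )]] → [T [P [A unit]]]]]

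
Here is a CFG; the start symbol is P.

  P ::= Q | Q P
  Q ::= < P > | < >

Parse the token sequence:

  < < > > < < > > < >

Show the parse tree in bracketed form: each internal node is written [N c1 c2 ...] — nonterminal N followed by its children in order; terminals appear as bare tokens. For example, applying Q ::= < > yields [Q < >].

[P [Q < [P [Q < >]] >] [P [Q < [P [Q < >]] >] [P [Q < >]]]]

P
Q P
< P > P
< Q > P
< < > > P
< < > > Q P
< < > > < P > P
< < > > < Q > P
< < > > < < > > P
< < > > < < > > Q
< < > > < < > > < >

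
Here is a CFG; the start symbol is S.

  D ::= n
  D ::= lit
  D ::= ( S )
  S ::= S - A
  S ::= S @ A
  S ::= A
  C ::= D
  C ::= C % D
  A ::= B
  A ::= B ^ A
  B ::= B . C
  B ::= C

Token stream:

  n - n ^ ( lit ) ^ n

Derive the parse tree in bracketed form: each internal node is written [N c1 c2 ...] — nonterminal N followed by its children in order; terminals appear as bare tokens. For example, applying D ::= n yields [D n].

S
S - A
A - A
B - A
C - A
D - A
n - A
n - B ^ A
n - C ^ A
n - D ^ A
n - n ^ A
n - n ^ B ^ A
n - n ^ C ^ A
n - n ^ D ^ A
n - n ^ ( S ) ^ A
n - n ^ ( A ) ^ A
n - n ^ ( B ) ^ A
n - n ^ ( C ) ^ A
n - n ^ ( D ) ^ A
n - n ^ ( lit ) ^ A
n - n ^ ( lit ) ^ B
n - n ^ ( lit ) ^ C
n - n ^ ( lit ) ^ D
n - n ^ ( lit ) ^ n

[S [S [A [B [C [D n]]]]] - [A [B [C [D n]]] ^ [A [B [C [D ( [S [A [B [C [D lit]]]]] )]]] ^ [A [B [C [D n]]]]]]]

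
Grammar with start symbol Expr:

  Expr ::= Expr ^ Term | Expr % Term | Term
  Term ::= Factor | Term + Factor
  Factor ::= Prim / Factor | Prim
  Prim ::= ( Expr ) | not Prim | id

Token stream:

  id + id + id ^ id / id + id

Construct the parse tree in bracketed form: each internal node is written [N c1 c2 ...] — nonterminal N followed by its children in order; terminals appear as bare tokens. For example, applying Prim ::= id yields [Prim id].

Expr
Expr ^ Term
Term ^ Term
Term + Factor ^ Term
Term + Factor + Factor ^ Term
Factor + Factor + Factor ^ Term
Prim + Factor + Factor ^ Term
id + Factor + Factor ^ Term
id + Prim + Factor ^ Term
id + id + Factor ^ Term
id + id + Prim ^ Term
id + id + id ^ Term
id + id + id ^ Term + Factor
id + id + id ^ Factor + Factor
id + id + id ^ Prim / Factor + Factor
id + id + id ^ id / Factor + Factor
id + id + id ^ id / Prim + Factor
id + id + id ^ id / id + Factor
id + id + id ^ id / id + Prim
id + id + id ^ id / id + id

[Expr [Expr [Term [Term [Term [Factor [Prim id]]] + [Factor [Prim id]]] + [Factor [Prim id]]]] ^ [Term [Term [Factor [Prim id] / [Factor [Prim id]]]] + [Factor [Prim id]]]]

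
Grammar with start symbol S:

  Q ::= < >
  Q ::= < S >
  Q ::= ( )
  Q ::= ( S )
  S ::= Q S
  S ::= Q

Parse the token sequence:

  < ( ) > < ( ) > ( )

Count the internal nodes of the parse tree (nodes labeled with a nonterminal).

10

[S [Q < [S [Q ( )]] >] [S [Q < [S [Q ( )]] >] [S [Q ( )]]]]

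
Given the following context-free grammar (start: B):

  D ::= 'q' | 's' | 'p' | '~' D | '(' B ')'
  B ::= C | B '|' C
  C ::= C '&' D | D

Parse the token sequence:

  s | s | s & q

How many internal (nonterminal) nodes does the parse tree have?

[B [B [B [C [D s]]] | [C [D s]]] | [C [C [D s]] & [D q]]]

11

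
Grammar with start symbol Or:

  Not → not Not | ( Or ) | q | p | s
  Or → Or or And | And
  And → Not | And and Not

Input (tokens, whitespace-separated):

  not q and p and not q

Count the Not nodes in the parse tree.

5

[Or [And [And [And [Not not [Not q]]] and [Not p]] and [Not not [Not q]]]]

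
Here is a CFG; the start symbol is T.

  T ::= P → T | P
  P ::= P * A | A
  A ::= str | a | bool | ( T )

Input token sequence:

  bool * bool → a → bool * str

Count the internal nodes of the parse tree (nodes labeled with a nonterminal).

13

[T [P [P [A bool]] * [A bool]] → [T [P [A a]] → [T [P [P [A bool]] * [A str]]]]]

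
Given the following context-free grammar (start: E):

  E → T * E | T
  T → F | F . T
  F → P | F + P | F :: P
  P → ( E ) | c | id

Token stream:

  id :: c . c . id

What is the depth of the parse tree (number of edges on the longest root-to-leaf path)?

[E [T [F [F [P id]] :: [P c]] . [T [F [P c]] . [T [F [P id]]]]]]

6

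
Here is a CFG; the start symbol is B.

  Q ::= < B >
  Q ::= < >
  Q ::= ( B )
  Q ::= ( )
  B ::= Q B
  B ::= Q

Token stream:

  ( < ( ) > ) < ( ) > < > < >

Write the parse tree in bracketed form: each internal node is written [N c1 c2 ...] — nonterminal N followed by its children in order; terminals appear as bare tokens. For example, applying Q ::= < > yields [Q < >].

B
Q B
( B ) B
( Q ) B
( < B > ) B
( < Q > ) B
( < ( ) > ) B
( < ( ) > ) Q B
( < ( ) > ) < B > B
( < ( ) > ) < Q > B
( < ( ) > ) < ( ) > B
( < ( ) > ) < ( ) > Q B
( < ( ) > ) < ( ) > < > B
( < ( ) > ) < ( ) > < > Q
( < ( ) > ) < ( ) > < > < >

[B [Q ( [B [Q < [B [Q ( )]] >]] )] [B [Q < [B [Q ( )]] >] [B [Q < >] [B [Q < >]]]]]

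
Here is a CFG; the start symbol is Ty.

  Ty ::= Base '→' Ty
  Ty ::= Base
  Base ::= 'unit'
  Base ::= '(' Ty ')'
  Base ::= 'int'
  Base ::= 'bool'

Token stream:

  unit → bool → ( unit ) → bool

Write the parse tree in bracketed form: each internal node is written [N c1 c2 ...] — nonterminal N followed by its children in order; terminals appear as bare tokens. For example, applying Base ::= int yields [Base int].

[Ty [Base unit] → [Ty [Base bool] → [Ty [Base ( [Ty [Base unit]] )] → [Ty [Base bool]]]]]

Ty
Base → Ty
unit → Ty
unit → Base → Ty
unit → bool → Ty
unit → bool → Base → Ty
unit → bool → ( Ty ) → Ty
unit → bool → ( Base ) → Ty
unit → bool → ( unit ) → Ty
unit → bool → ( unit ) → Base
unit → bool → ( unit ) → bool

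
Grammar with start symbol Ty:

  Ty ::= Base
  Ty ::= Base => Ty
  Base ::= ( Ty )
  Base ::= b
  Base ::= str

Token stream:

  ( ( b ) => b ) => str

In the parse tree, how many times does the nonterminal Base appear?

[Ty [Base ( [Ty [Base ( [Ty [Base b]] )] => [Ty [Base b]]] )] => [Ty [Base str]]]

5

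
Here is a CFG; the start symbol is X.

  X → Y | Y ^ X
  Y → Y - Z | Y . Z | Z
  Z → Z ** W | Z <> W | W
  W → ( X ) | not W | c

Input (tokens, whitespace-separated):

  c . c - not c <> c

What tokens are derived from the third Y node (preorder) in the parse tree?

c

[X [Y [Y [Y [Z [W c]]] . [Z [W c]]] - [Z [Z [W not [W c]]] <> [W c]]]]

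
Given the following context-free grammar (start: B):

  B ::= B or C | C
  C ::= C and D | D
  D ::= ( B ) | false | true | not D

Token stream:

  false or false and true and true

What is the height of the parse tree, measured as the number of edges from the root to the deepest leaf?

[B [B [C [D false]]] or [C [C [C [D false]] and [D true]] and [D true]]]

5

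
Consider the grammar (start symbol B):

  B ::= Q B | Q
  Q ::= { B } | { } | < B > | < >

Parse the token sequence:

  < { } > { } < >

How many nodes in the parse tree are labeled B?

[B [Q < [B [Q { }]] >] [B [Q { }] [B [Q < >]]]]

4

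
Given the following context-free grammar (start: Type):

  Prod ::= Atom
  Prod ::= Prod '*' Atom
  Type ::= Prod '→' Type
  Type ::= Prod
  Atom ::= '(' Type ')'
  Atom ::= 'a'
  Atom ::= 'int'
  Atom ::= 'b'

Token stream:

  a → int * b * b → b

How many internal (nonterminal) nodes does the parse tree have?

[Type [Prod [Atom a]] → [Type [Prod [Prod [Prod [Atom int]] * [Atom b]] * [Atom b]] → [Type [Prod [Atom b]]]]]

13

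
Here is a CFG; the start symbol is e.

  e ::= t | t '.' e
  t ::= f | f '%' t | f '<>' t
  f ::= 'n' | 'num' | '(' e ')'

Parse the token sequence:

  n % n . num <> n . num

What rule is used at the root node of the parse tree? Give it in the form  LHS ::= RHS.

e ::= t '.' e

[e [t [f n] % [t [f n]]] . [e [t [f num] <> [t [f n]]] . [e [t [f num]]]]]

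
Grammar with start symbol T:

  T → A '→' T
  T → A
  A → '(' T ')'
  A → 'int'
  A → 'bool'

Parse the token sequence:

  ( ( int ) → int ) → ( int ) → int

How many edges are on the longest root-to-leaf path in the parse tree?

6

[T [A ( [T [A ( [T [A int]] )] → [T [A int]]] )] → [T [A ( [T [A int]] )] → [T [A int]]]]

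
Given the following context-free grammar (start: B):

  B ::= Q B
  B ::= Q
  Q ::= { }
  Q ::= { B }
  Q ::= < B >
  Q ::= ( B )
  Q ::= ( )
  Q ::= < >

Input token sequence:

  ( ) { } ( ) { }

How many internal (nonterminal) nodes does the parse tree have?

[B [Q ( )] [B [Q { }] [B [Q ( )] [B [Q { }]]]]]

8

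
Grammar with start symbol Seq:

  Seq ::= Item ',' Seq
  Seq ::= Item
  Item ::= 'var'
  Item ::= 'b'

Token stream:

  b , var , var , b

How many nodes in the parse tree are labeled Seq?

[Seq [Item b] , [Seq [Item var] , [Seq [Item var] , [Seq [Item b]]]]]

4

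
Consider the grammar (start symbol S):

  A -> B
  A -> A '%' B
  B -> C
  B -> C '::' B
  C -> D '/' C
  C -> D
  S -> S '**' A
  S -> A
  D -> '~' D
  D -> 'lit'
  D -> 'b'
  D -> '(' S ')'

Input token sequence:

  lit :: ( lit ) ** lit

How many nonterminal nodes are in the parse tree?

18

[S [S [A [B [C [D lit]] :: [B [C [D ( [S [A [B [C [D lit]]]]] )]]]]]] ** [A [B [C [D lit]]]]]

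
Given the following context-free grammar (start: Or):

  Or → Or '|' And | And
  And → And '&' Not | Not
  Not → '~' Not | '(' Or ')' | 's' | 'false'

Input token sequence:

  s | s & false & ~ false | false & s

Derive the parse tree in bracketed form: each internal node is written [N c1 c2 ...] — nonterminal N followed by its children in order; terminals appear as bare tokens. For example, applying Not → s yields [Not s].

[Or [Or [Or [And [Not s]]] | [And [And [And [Not s]] & [Not false]] & [Not ~ [Not false]]]] | [And [And [Not false]] & [Not s]]]

Or
Or | And
Or | And | And
And | And | And
Not | And | And
s | And | And
s | And & Not | And
s | And & Not & Not | And
s | Not & Not & Not | And
s | s & Not & Not | And
s | s & false & Not | And
s | s & false & ~ Not | And
s | s & false & ~ false | And
s | s & false & ~ false | And & Not
s | s & false & ~ false | Not & Not
s | s & false & ~ false | false & Not
s | s & false & ~ false | false & s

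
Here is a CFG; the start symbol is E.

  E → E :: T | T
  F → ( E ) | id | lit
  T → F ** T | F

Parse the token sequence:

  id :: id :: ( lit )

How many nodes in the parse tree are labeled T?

[E [E [E [T [F id]]] :: [T [F id]]] :: [T [F ( [E [T [F lit]]] )]]]

4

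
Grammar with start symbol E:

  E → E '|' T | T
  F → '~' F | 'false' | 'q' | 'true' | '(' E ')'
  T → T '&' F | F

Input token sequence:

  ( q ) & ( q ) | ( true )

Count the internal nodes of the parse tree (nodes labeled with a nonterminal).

[E [E [T [T [F ( [E [T [F q]]] )]] & [F ( [E [T [F q]]] )]]] | [T [F ( [E [T [F true]]] )]]]

17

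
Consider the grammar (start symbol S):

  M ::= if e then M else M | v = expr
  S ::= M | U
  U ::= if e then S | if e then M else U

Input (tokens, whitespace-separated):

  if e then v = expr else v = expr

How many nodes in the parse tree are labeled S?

1

[S [M if e then [M v = expr] else [M v = expr]]]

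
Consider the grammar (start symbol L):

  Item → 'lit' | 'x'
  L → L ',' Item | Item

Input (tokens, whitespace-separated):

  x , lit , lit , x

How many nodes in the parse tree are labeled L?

4

[L [L [L [L [Item x]] , [Item lit]] , [Item lit]] , [Item x]]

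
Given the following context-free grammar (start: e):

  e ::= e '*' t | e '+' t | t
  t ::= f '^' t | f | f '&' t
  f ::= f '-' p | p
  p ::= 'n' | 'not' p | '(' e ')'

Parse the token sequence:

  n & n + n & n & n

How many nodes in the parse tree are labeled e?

2

[e [e [t [f [p n]] & [t [f [p n]]]]] + [t [f [p n]] & [t [f [p n]] & [t [f [p n]]]]]]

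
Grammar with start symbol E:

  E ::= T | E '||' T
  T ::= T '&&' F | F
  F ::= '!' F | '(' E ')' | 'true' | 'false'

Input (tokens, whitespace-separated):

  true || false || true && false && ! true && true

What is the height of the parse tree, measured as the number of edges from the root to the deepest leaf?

6

[E [E [E [T [F true]]] || [T [F false]]] || [T [T [T [T [F true]] && [F false]] && [F ! [F true]]] && [F true]]]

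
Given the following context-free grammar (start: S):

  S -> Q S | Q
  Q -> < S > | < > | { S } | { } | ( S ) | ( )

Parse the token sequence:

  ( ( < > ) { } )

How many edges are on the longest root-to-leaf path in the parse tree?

6

[S [Q ( [S [Q ( [S [Q < >]] )] [S [Q { }]]] )]]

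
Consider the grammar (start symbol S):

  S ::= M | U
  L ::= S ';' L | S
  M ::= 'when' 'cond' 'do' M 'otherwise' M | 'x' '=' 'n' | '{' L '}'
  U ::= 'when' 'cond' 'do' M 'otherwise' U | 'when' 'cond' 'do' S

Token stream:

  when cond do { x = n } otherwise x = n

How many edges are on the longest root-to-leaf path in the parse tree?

[S [M when cond do [M { [L [S [M x = n]]] }] otherwise [M x = n]]]

6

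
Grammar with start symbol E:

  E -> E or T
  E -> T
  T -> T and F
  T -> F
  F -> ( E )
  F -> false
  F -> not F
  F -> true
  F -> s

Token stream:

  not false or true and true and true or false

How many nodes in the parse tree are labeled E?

3

[E [E [E [T [F not [F false]]]] or [T [T [T [F true]] and [F true]] and [F true]]] or [T [F false]]]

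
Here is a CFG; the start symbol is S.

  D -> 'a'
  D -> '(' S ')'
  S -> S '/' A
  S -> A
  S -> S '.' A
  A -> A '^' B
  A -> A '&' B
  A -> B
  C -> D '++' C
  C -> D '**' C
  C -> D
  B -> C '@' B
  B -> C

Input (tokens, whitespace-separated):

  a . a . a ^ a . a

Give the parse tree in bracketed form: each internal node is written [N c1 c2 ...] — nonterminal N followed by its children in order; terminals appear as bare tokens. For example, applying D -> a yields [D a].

[S [S [S [S [A [B [C [D a]]]]] . [A [B [C [D a]]]]] . [A [A [B [C [D a]]]] ^ [B [C [D a]]]]] . [A [B [C [D a]]]]]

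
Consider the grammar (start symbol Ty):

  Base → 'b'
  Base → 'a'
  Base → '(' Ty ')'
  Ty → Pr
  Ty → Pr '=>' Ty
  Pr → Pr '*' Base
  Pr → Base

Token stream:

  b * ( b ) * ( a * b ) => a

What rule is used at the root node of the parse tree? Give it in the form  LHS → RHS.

[Ty [Pr [Pr [Pr [Base b]] * [Base ( [Ty [Pr [Base b]]] )]] * [Base ( [Ty [Pr [Pr [Base a]] * [Base b]]] )]] => [Ty [Pr [Base a]]]]

Ty → Pr '=>' Ty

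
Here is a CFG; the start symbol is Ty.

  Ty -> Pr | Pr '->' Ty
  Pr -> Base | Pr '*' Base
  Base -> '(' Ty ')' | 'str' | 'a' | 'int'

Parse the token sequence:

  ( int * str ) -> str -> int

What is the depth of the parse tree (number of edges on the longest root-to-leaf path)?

7

[Ty [Pr [Base ( [Ty [Pr [Pr [Base int]] * [Base str]]] )]] -> [Ty [Pr [Base str]] -> [Ty [Pr [Base int]]]]]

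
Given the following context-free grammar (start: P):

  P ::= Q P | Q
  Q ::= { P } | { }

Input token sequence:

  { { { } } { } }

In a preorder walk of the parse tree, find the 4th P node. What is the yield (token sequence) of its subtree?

{ }

[P [Q { [P [Q { [P [Q { }]] }] [P [Q { }]]] }]]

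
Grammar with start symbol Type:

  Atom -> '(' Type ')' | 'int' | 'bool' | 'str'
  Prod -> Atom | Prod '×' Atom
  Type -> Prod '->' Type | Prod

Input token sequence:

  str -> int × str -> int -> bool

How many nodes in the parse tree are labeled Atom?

[Type [Prod [Atom str]] -> [Type [Prod [Prod [Atom int]] × [Atom str]] -> [Type [Prod [Atom int]] -> [Type [Prod [Atom bool]]]]]]

5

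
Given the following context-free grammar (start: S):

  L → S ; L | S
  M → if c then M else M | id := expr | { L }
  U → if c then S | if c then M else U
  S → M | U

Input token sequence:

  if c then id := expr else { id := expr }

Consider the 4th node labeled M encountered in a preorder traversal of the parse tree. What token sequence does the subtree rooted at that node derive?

[S [M if c then [M id := expr] else [M { [L [S [M id := expr]]] }]]]

id := expr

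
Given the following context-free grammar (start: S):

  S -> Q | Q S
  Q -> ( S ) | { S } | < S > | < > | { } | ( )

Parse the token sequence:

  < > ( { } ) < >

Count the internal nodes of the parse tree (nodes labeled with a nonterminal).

8

[S [Q < >] [S [Q ( [S [Q { }]] )] [S [Q < >]]]]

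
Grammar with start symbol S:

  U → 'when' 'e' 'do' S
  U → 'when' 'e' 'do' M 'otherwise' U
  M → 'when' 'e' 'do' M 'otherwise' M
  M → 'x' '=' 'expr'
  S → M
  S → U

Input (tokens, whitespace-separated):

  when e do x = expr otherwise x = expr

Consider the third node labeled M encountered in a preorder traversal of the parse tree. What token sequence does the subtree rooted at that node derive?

x = expr

[S [M when e do [M x = expr] otherwise [M x = expr]]]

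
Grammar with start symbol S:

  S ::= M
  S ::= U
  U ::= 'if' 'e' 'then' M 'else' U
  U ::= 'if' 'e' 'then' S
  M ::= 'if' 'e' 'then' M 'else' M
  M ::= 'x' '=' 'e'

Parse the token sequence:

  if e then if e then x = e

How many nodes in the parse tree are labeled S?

[S [U if e then [S [U if e then [S [M x = e]]]]]]

3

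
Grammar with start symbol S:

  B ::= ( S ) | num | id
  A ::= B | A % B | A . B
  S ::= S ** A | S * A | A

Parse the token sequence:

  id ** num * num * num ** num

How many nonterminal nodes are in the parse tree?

[S [S [S [S [S [A [B id]]] ** [A [B num]]] * [A [B num]]] * [A [B num]]] ** [A [B num]]]

15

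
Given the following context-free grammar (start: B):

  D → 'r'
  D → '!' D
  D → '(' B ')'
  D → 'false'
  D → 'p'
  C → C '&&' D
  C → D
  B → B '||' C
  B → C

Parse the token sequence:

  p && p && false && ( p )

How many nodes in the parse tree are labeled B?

[B [C [C [C [C [D p]] && [D p]] && [D false]] && [D ( [B [C [D p]]] )]]]

2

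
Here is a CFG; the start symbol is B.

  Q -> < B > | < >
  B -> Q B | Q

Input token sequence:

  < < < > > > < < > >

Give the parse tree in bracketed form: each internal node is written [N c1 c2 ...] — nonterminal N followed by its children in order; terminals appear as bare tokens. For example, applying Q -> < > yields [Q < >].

B
Q B
< B > B
< Q > B
< < B > > B
< < Q > > B
< < < > > > B
< < < > > > Q
< < < > > > < B >
< < < > > > < Q >
< < < > > > < < > >

[B [Q < [B [Q < [B [Q < >]] >]] >] [B [Q < [B [Q < >]] >]]]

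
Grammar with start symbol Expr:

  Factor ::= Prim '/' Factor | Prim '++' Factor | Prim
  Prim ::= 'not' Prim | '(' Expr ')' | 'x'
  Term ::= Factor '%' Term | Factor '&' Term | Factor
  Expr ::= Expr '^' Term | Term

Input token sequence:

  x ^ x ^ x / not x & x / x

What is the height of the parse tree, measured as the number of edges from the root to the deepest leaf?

6

[Expr [Expr [Expr [Term [Factor [Prim x]]]] ^ [Term [Factor [Prim x]]]] ^ [Term [Factor [Prim x] / [Factor [Prim not [Prim x]]]] & [Term [Factor [Prim x] / [Factor [Prim x]]]]]]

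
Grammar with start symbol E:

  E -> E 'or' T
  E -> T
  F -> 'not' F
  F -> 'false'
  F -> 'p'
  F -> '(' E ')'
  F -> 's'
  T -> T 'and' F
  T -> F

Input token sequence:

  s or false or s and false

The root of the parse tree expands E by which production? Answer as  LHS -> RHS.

[E [E [E [T [F s]]] or [T [F false]]] or [T [T [F s]] and [F false]]]

E -> E 'or' T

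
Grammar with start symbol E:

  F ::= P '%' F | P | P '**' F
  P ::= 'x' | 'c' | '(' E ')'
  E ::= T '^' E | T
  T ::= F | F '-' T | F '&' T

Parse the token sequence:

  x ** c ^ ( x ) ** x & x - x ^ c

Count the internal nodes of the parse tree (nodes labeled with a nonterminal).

26

[E [T [F [P x] ** [F [P c]]]] ^ [E [T [F [P ( [E [T [F [P x]]]] )] ** [F [P x]]] & [T [F [P x]] - [T [F [P x]]]]] ^ [E [T [F [P c]]]]]]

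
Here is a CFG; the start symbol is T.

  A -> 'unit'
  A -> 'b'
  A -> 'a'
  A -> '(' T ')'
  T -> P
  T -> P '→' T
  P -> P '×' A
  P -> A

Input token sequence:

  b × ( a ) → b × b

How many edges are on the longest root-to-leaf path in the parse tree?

6

[T [P [P [A b]] × [A ( [T [P [A a]]] )]] → [T [P [P [A b]] × [A b]]]]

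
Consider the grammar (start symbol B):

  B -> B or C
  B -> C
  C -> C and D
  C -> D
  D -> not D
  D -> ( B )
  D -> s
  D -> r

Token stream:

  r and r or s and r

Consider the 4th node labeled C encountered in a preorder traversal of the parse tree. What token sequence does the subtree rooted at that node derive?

s

[B [B [C [C [D r]] and [D r]]] or [C [C [D s]] and [D r]]]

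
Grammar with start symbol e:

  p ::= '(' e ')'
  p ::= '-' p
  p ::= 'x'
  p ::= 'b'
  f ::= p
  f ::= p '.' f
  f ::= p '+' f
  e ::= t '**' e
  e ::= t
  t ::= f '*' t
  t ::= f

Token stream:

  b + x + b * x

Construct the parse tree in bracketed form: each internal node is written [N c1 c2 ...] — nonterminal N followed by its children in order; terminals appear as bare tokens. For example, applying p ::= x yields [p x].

e
t
f * t
p + f * t
b + f * t
b + p + f * t
b + x + f * t
b + x + p * t
b + x + b * t
b + x + b * f
b + x + b * p
b + x + b * x

[e [t [f [p b] + [f [p x] + [f [p b]]]] * [t [f [p x]]]]]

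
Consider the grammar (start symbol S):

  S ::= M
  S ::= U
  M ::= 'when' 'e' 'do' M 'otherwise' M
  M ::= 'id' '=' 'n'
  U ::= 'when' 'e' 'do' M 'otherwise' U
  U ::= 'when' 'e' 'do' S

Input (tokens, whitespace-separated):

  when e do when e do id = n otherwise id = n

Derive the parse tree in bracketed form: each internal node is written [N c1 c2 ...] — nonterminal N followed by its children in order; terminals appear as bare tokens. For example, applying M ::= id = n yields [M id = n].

[S [U when e do [S [M when e do [M id = n] otherwise [M id = n]]]]]

S
U
when e do S
when e do M
when e do when e do M otherwise M
when e do when e do id = n otherwise M
when e do when e do id = n otherwise id = n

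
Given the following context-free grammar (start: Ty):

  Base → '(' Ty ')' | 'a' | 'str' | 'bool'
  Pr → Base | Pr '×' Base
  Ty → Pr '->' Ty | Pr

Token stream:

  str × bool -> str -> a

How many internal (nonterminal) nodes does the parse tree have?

11

[Ty [Pr [Pr [Base str]] × [Base bool]] -> [Ty [Pr [Base str]] -> [Ty [Pr [Base a]]]]]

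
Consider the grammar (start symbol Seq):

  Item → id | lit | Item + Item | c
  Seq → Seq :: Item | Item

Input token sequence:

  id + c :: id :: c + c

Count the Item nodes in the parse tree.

7

[Seq [Seq [Seq [Item [Item id] + [Item c]]] :: [Item id]] :: [Item [Item c] + [Item c]]]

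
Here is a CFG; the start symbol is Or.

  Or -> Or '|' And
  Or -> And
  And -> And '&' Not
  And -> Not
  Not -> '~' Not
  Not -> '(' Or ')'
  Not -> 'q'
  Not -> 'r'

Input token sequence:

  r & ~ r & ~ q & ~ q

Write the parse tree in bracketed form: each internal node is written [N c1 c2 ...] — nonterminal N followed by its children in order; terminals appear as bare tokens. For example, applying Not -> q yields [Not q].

[Or [And [And [And [And [Not r]] & [Not ~ [Not r]]] & [Not ~ [Not q]]] & [Not ~ [Not q]]]]

Or
And
And & Not
And & Not & Not
And & Not & Not & Not
Not & Not & Not & Not
r & Not & Not & Not
r & ~ Not & Not & Not
r & ~ r & Not & Not
r & ~ r & ~ Not & Not
r & ~ r & ~ q & Not
r & ~ r & ~ q & ~ Not
r & ~ r & ~ q & ~ q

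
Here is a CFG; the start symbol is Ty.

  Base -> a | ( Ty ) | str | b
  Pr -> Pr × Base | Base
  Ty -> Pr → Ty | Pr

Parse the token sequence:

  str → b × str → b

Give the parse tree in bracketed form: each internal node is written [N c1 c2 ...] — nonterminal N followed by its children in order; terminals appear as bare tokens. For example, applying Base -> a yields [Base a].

[Ty [Pr [Base str]] → [Ty [Pr [Pr [Base b]] × [Base str]] → [Ty [Pr [Base b]]]]]

Ty
Pr → Ty
Base → Ty
str → Ty
str → Pr → Ty
str → Pr × Base → Ty
str → Base × Base → Ty
str → b × Base → Ty
str → b × str → Ty
str → b × str → Pr
str → b × str → Base
str → b × str → b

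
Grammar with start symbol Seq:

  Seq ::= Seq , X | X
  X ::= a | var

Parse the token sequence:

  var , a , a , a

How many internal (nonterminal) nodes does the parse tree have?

8

[Seq [Seq [Seq [Seq [X var]] , [X a]] , [X a]] , [X a]]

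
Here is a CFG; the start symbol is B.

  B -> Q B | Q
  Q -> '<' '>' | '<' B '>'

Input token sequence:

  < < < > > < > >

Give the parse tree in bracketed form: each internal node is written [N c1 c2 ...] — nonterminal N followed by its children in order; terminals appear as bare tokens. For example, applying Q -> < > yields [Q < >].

B
Q
< B >
< Q B >
< < B > B >
< < Q > B >
< < < > > B >
< < < > > Q >
< < < > > < > >

[B [Q < [B [Q < [B [Q < >]] >] [B [Q < >]]] >]]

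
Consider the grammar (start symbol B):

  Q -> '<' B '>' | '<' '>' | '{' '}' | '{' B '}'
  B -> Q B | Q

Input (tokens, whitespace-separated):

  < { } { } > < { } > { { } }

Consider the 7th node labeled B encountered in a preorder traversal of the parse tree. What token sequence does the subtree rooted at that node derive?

[B [Q < [B [Q { }] [B [Q { }]]] >] [B [Q < [B [Q { }]] >] [B [Q { [B [Q { }]] }]]]]

{ }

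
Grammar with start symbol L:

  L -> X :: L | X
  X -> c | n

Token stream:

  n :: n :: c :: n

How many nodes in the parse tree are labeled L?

4

[L [X n] :: [L [X n] :: [L [X c] :: [L [X n]]]]]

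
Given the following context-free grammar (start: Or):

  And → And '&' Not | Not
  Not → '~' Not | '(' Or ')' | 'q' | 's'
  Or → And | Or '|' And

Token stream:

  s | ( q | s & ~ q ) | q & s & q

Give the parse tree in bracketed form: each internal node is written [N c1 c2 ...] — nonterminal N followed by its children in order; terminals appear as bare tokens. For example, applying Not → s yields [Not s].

Or
Or | And
Or | And | And
And | And | And
Not | And | And
s | And | And
s | Not | And
s | ( Or ) | And
s | ( Or | And ) | And
s | ( And | And ) | And
s | ( Not | And ) | And
s | ( q | And ) | And
s | ( q | And & Not ) | And
s | ( q | Not & Not ) | And
s | ( q | s & Not ) | And
s | ( q | s & ~ Not ) | And
s | ( q | s & ~ q ) | And
s | ( q | s & ~ q ) | And & Not
s | ( q | s & ~ q ) | And & Not & Not
s | ( q | s & ~ q ) | Not & Not & Not
s | ( q | s & ~ q ) | q & Not & Not
s | ( q | s & ~ q ) | q & s & Not
s | ( q | s & ~ q ) | q & s & q

[Or [Or [Or [And [Not s]]] | [And [Not ( [Or [Or [And [Not q]]] | [And [And [Not s]] & [Not ~ [Not q]]]] )]]] | [And [And [And [Not q]] & [Not s]] & [Not q]]]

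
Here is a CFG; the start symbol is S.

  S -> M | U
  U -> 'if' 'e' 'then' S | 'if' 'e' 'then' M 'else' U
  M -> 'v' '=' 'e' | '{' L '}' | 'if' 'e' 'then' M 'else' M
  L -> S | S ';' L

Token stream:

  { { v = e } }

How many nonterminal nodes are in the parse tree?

[S [M { [L [S [M { [L [S [M v = e]]] }]]] }]]

8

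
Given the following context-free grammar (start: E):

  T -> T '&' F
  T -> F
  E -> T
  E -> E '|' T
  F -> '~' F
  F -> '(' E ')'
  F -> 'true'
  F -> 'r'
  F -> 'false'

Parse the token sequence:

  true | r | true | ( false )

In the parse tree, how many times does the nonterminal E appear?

5

[E [E [E [E [T [F true]]] | [T [F r]]] | [T [F true]]] | [T [F ( [E [T [F false]]] )]]]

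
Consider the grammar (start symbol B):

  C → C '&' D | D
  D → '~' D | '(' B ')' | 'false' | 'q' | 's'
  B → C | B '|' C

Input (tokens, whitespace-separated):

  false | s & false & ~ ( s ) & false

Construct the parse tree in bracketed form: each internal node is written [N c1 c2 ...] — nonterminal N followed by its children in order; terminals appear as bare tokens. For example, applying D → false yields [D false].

[B [B [C [D false]]] | [C [C [C [C [D s]] & [D false]] & [D ~ [D ( [B [C [D s]]] )]]] & [D false]]]

B
B | C
C | C
D | C
false | C
false | C & D
false | C & D & D
false | C & D & D & D
false | D & D & D & D
false | s & D & D & D
false | s & false & D & D
false | s & false & ~ D & D
false | s & false & ~ ( B ) & D
false | s & false & ~ ( C ) & D
false | s & false & ~ ( D ) & D
false | s & false & ~ ( s ) & D
false | s & false & ~ ( s ) & false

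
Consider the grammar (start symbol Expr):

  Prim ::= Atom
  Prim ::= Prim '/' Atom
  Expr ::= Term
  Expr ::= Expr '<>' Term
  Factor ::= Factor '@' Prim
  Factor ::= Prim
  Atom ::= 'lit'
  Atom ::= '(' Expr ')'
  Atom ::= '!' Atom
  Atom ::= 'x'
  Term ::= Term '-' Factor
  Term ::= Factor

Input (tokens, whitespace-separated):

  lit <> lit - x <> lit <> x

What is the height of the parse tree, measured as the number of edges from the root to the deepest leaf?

[Expr [Expr [Expr [Expr [Term [Factor [Prim [Atom lit]]]]] <> [Term [Term [Factor [Prim [Atom lit]]]] - [Factor [Prim [Atom x]]]]] <> [Term [Factor [Prim [Atom lit]]]]] <> [Term [Factor [Prim [Atom x]]]]]

8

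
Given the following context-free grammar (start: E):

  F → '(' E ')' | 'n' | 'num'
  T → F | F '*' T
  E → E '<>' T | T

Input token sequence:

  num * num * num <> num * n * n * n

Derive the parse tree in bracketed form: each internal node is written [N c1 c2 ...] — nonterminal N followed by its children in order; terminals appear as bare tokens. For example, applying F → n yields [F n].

E
E <> T
T <> T
F * T <> T
num * T <> T
num * F * T <> T
num * num * T <> T
num * num * F <> T
num * num * num <> T
num * num * num <> F * T
num * num * num <> num * T
num * num * num <> num * F * T
num * num * num <> num * n * T
num * num * num <> num * n * F * T
num * num * num <> num * n * n * T
num * num * num <> num * n * n * F
num * num * num <> num * n * n * n

[E [E [T [F num] * [T [F num] * [T [F num]]]]] <> [T [F num] * [T [F n] * [T [F n] * [T [F n]]]]]]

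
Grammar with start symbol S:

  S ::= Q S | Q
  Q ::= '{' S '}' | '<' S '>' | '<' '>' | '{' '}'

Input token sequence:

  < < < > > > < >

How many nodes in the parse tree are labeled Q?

4

[S [Q < [S [Q < [S [Q < >]] >]] >] [S [Q < >]]]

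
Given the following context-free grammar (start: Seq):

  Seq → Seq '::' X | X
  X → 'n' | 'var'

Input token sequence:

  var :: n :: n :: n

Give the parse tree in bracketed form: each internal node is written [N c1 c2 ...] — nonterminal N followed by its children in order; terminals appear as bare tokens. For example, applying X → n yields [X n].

[Seq [Seq [Seq [Seq [X var]] :: [X n]] :: [X n]] :: [X n]]

Seq
Seq :: X
Seq :: X :: X
Seq :: X :: X :: X
X :: X :: X :: X
var :: X :: X :: X
var :: n :: X :: X
var :: n :: n :: X
var :: n :: n :: n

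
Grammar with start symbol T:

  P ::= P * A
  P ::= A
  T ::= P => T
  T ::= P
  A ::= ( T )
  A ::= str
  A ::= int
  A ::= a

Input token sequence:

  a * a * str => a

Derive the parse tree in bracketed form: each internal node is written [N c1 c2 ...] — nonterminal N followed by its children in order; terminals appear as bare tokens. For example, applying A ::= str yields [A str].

[T [P [P [P [A a]] * [A a]] * [A str]] => [T [P [A a]]]]

T
P => T
P * A => T
P * A * A => T
A * A * A => T
a * A * A => T
a * a * A => T
a * a * str => T
a * a * str => P
a * a * str => A
a * a * str => a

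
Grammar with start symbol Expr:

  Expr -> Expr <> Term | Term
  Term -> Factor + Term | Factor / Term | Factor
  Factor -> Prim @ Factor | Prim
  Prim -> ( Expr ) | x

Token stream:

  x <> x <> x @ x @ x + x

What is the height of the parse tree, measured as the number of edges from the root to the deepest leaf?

[Expr [Expr [Expr [Term [Factor [Prim x]]]] <> [Term [Factor [Prim x]]]] <> [Term [Factor [Prim x] @ [Factor [Prim x] @ [Factor [Prim x]]]] + [Term [Factor [Prim x]]]]]

6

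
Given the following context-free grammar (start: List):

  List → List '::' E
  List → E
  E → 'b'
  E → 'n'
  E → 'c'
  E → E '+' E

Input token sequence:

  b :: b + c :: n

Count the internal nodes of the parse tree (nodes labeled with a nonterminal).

8

[List [List [List [E b]] :: [E [E b] + [E c]]] :: [E n]]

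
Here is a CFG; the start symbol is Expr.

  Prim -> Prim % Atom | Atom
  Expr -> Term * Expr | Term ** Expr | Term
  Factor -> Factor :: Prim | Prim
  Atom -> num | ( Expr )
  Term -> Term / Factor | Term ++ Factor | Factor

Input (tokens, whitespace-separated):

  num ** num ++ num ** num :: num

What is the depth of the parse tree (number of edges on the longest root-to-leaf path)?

[Expr [Term [Factor [Prim [Atom num]]]] ** [Expr [Term [Term [Factor [Prim [Atom num]]]] ++ [Factor [Prim [Atom num]]]] ** [Expr [Term [Factor [Factor [Prim [Atom num]]] :: [Prim [Atom num]]]]]]]

8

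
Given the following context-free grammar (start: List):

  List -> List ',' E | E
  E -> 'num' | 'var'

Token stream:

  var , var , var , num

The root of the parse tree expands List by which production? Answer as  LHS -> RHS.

List -> List ',' E

[List [List [List [List [E var]] , [E var]] , [E var]] , [E num]]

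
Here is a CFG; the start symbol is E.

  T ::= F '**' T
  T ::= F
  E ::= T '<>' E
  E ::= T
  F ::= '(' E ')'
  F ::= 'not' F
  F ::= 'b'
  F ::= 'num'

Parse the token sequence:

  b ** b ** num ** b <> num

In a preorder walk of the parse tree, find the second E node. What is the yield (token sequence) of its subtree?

num

[E [T [F b] ** [T [F b] ** [T [F num] ** [T [F b]]]]] <> [E [T [F num]]]]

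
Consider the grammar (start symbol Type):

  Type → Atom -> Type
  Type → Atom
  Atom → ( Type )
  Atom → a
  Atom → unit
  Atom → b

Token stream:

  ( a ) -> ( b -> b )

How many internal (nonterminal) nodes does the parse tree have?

[Type [Atom ( [Type [Atom a]] )] -> [Type [Atom ( [Type [Atom b] -> [Type [Atom b]]] )]]]

10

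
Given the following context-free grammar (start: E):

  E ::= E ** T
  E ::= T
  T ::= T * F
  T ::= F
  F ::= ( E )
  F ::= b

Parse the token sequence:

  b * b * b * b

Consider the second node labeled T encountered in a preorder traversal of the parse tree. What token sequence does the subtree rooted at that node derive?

b * b * b

[E [T [T [T [T [F b]] * [F b]] * [F b]] * [F b]]]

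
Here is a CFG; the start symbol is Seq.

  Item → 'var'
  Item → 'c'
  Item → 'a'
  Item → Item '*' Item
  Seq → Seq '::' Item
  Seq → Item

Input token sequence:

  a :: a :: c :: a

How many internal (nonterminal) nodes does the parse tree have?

8

[Seq [Seq [Seq [Seq [Item a]] :: [Item a]] :: [Item c]] :: [Item a]]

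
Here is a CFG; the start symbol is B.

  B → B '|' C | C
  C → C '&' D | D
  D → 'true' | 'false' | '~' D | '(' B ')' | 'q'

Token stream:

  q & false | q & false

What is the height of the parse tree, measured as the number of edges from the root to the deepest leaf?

[B [B [C [C [D q]] & [D false]]] | [C [C [D q]] & [D false]]]

5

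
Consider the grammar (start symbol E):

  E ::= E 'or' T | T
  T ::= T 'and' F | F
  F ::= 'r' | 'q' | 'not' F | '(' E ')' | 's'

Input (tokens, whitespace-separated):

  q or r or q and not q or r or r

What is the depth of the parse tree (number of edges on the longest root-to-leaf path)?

7

[E [E [E [E [E [T [F q]]] or [T [F r]]] or [T [T [F q]] and [F not [F q]]]] or [T [F r]]] or [T [F r]]]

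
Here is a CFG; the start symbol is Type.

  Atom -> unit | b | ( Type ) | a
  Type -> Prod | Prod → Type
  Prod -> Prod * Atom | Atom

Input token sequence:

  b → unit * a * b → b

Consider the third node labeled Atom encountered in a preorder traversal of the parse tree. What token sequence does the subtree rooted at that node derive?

[Type [Prod [Atom b]] → [Type [Prod [Prod [Prod [Atom unit]] * [Atom a]] * [Atom b]] → [Type [Prod [Atom b]]]]]

a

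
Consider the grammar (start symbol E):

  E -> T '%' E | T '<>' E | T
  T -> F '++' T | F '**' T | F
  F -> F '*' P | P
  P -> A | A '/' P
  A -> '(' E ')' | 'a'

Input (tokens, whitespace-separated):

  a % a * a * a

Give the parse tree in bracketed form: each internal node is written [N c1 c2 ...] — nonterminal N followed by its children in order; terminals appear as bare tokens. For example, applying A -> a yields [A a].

E
T % E
F % E
P % E
A % E
a % E
a % T
a % F
a % F * P
a % F * P * P
a % P * P * P
a % A * P * P
a % a * P * P
a % a * A * P
a % a * a * P
a % a * a * A
a % a * a * a

[E [T [F [P [A a]]]] % [E [T [F [F [F [P [A a]]] * [P [A a]]] * [P [A a]]]]]]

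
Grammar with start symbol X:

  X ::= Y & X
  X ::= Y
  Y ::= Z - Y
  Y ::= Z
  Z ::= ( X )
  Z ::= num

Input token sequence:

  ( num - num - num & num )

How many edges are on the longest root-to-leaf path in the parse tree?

[X [Y [Z ( [X [Y [Z num] - [Y [Z num] - [Y [Z num]]]] & [X [Y [Z num]]]] )]]]

8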